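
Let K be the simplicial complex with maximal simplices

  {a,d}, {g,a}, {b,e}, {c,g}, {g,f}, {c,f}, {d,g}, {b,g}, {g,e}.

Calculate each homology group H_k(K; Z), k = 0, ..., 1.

Take the total order a < b < c < d < e < f < g on the vertex set. Then K (dimension 1) consists of the simplices:

  0-simplices (7): a, b, c, d, e, f, g
  1-simplices (9): ad, ag, be, bg, cf, cg, dg, eg, fg

so the chain groups are C_0 ≅ Z^7, C_1 ≅ Z^9.

Boundary ∂_1: C_1 → C_0 maps an edge to its endpoints' difference, ∂[p,q] = q − p. For instance
  ∂dg = g − d.
The resulting 7×9 matrix has rank 6, and its Smith normal form has invariant factors (1,1,1,1,1,1).

Reading off H_k = ker ∂_k / im ∂_{k+1}:

  H_0: rank C_0 − rank ∂_1 = 7 − 6 = 1, and the invariant factors of ∂_1 are all 1, so H_0 = Z.
  H_1: rank ker ∂_1 − rank ∂_2 = (9 − 6) − 0 = 3, and there is no ∂_2, so H_1 = Z^3.

H_0 = Z,  H_1 = Z^3.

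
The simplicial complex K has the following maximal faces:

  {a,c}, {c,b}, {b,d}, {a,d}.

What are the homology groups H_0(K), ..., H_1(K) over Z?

Take the total order a < b < c < d on the vertex set. Then K (dimension 1) consists of the simplices:

  0-simplices (4): a, b, c, d
  1-simplices (4): ac, ad, bc, bd

giving chain groups C_0 ≅ Z^4, C_1 ≅ Z^4.

The boundary map ∂_1: C_1 → C_0 sends each edge [p,q] (with p < q) to q − p.
The resulting 4×4 matrix has rank 3, and its Smith normal form has invariant factors (1,1,1).

From H_k ≅ ker(∂_k) / im(∂_{k+1}) we obtain:

  H_0: rank C_0 − rank ∂_1 = 4 − 3 = 1, and the invariant factors of ∂_1 are all 1, so H_0 ≅ Z.
  H_1: rank ker ∂_1 − rank ∂_2 = (4 − 3) − 0 = 1, and there is no ∂_2, so H_1 ≅ Z.

H_0 ≅ Z,  H_1 ≅ Z.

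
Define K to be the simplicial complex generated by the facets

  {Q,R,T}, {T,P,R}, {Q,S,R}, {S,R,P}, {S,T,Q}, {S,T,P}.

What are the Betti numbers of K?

b_0 = 1, b_1 = 0, b_2 = 1.

K has 5 vertices, 9 edges, 6 triangles.
rank ∂_0 = 0, rank ∂_1 = 4 ⇒ b_0 = 5 − 0 − 4 = 1; all invariant factors of ∂_1 are 1 so no torsion. So H_0 = Z.
rank ∂_1 = 4, rank ∂_2 = 5 ⇒ b_1 = 9 − 4 − 5 = 0; all invariant factors of ∂_2 are 1 so no torsion. So H_1 = 0.
rank ∂_2 = 5, rank ∂_3 = 0 ⇒ b_2 = 6 − 5 − 0 = 1. So H_2 = Z.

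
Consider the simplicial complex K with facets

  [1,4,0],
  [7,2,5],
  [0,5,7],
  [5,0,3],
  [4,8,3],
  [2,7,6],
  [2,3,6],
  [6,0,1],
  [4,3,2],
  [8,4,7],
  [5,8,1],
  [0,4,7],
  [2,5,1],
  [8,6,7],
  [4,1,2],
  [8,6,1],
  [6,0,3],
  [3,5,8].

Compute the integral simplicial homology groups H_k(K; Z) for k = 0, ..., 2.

H_0 ≅ Z,  H_1 ≅ Z^2,  H_2 ≅ Z.

Order the vertices as 0 < 1 < 2 < 3 < 4 < 5 < 6 < 7 < 8. Listing each simplex with vertices in this order, K has dimension 2 with simplices:

  0-simplices (9): [0], [1], [2], [3], [4], [5], [6], [7], [8]
  1-simplices (27): (27 of them)
  2-simplices (18): [0,1,4], [0,1,6], [0,3,5], [0,3,6], [0,4,7], [0,5,7], [1,2,4], [1,2,5], [1,5,8], [1,6,8], [2,3,4], [2,3,6], [2,5,7], [2,6,7], [3,4,8], [3,5,8], [4,7,8], [6,7,8]

Hence C_0 ≅ Z^9, C_1 ≅ Z^27, C_2 ≅ Z^18.

The boundary map ∂_1: C_1 → C_0 maps an edge to its endpoints' difference, ∂[p,q] = q − p. For instance
  ∂[1,8] = [8] − [1].
The 9×27 boundary matrix has rank 8 and Smith normal form diag(1,1,1,1,1,1,1,1).

Boundary ∂_2: C_2 → C_1 acts by ∂[p,q,r] = [q,r] − [p,r] + [p,q]. For instance
  ∂[2,3,6] = [3,6] − [2,6] + [2,3],
  ∂[2,6,7] = [6,7] − [2,7] + [2,6].
The 27×18 boundary matrix has rank 17 and Smith normal form diag(1,1,1,1,1,1,1,1,1,1,1,1,1,1,1,1,1).

From H_k ≅ ker(∂_k) / im(∂_{k+1}) we obtain:

  H_0: rank C_0 − rank ∂_1 = 9 − 8 = 1, and the invariant factors of ∂_1 are all 1, so H_0 ≅ Z.
  H_1: rank ker ∂_1 − rank ∂_2 = (27 − 8) − 17 = 2, and the invariant factors of ∂_2 are all 1, so H_1 ≅ Z^2.
  H_2: rank ker ∂_2 − rank ∂_3 = (18 − 17) − 0 = 1, and there is no ∂_3, so H_2 ≅ Z.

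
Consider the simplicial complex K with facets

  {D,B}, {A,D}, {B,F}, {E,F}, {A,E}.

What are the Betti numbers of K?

b_0 = 1, b_1 = 1.

Fix the vertex order A < B < D < E < F and write every simplex with vertices in increasing order. Then dim K = 1 and the simplices of K are:

  0-simplices (5): A, B, D, E, F
  1-simplices (5): AD, AE, BD, BF, EF

so the chain groups are C_0 ≅ Z^5, C_1 ≅ Z^5.

Boundary ∂_1: C_1 → C_0 sends each edge [p,q] (with p < q) to q − p. For instance
  ∂EF = F − E.
This gives a 5×5 integer matrix of rank 4; reducing to Smith normal form yields diagonal entries (1,1,1,1).

Computing H_k = (kernel of ∂_k) / (image of ∂_{k+1}):

  H_0: rank C_0 − rank ∂_1 = 5 − 4 = 1, and the invariant factors of ∂_1 are all 1, so H_0 ≅ Z.
  H_1: rank ker ∂_1 − rank ∂_2 = (5 − 4) − 0 = 1, and there is no ∂_2, so H_1 ≅ Z.

Hence the Betti numbers are b_0 = 1, b_1 = 1.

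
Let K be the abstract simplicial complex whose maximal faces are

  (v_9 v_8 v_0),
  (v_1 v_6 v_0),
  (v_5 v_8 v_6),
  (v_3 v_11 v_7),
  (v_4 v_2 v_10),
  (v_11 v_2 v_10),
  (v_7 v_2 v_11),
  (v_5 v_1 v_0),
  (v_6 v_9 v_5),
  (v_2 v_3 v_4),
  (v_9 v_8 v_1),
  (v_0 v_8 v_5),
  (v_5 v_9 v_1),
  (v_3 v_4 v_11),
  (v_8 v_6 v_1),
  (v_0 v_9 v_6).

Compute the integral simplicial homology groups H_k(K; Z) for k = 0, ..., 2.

H_0 ≅ Z^2,  H_1 ≅ Z × Z/2,  H_2 = 0.

Fix the vertex order v_0 < v_1 < v_2 < v_3 < v_4 < v_5 < v_6 < v_7 < v_8 < v_9 < v_10 < v_11 and write every simplex with vertices in increasing order. Then dim K = 2 and the simplices of K are:

  0-simplices (12): [v_0], [v_1], [v_2], [v_3], [v_4], [v_5], [v_6], [v_7], [v_8], [v_9], [v_10], [v_11]
  1-simplices (27): (27 of them)
  2-simplices (16): (16 of them)

so the chain groups are C_0 ≅ Z^12, C_1 ≅ Z^27, C_2 ≅ Z^16.

The boundary map ∂_1: C_1 → C_0 sends each edge [p,q] (with p < q) to q − p. For instance
  ∂[v_8,v_9] = [v_9] − [v_8].
The resulting 12×27 matrix has rank 10, and its Smith normal form has invariant factors (1,1,1,1,1,1,1,1,1,1).

The boundary map ∂_2: C_2 → C_1 acts by ∂[p,q,r] = [q,r] − [p,r] + [p,q]. For instance
  ∂[v_0,v_6,v_9] = [v_6,v_9] − [v_0,v_9] + [v_0,v_6],
  ∂[v_1,v_8,v_9] = [v_8,v_9] − [v_1,v_9] + [v_1,v_8].
As a 27×16 matrix over Z this has rank 16, with invariant factors (1,1,1,1,1,1,1,1,1,1,1,1,1,1,1,2).

Computing H_k = (kernel of ∂_k) / (image of ∂_{k+1}):

  H_0: rank C_0 − rank ∂_1 = 12 − 10 = 2, and the invariant factors of ∂_1 are all 1, so H_0 = Z^2.
  H_1: rank ker ∂_1 − rank ∂_2 = (27 − 10) − 16 = 1, and ∂_2 has invariant factor 2 > 1, so H_1 = Z × Z/2.
  H_2: rank ker ∂_2 − rank ∂_3 = (16 − 16) − 0 = 0, and there is no ∂_3, so H_2 = 0.

As a check, the Euler characteristic is 12 − 27 + 16 = 1, which agrees with 2 − 1 + 0 = 1.
(K is a triangulation of the disjoint union of the cylinder S^1 x I and the real projective plane RP^2.)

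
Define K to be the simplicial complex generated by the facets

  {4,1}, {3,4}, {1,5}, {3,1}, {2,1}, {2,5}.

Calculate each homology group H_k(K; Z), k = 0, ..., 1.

Fix the vertex order 1 < 2 < 3 < 4 < 5 and write every simplex with vertices in increasing order. Then dim K = 1 and the simplices of K are:

  0-simplices (5): [1], [2], [3], [4], [5]
  1-simplices (6): [1,2], [1,3], [1,4], [1,5], [2,5], [3,4]

so the chain groups are C_0 ≅ Z^5, C_1 ≅ Z^6.

The boundary map ∂_1: C_1 → C_0 is given by ∂[p,q] = [q] − [p]. For instance
  ∂[1,3] = [3] − [1].
As a 5×6 matrix over Z this has rank 4, with invariant factors (1,1,1,1).

From H_k ≅ ker(∂_k) / im(∂_{k+1}) we obtain:

  H_0: rank C_0 − rank ∂_1 = 5 − 4 = 1, and the invariant factors of ∂_1 are all 1, so H_0 = Z.
  H_1: rank ker ∂_1 − rank ∂_2 = (6 − 4) − 0 = 2, and there is no ∂_2, so H_1 = Z^2.

H_0 ≅ Z,  H_1 ≅ Z^2.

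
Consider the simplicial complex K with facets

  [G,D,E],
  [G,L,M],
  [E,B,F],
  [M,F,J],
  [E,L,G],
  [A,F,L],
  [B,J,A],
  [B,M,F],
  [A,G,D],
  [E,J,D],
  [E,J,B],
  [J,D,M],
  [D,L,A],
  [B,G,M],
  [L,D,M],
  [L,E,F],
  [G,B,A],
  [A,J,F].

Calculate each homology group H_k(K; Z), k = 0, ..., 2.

H_0 ≅ Z,  H_1 ≅ Z ⊕ Z_2,  H_2 = 0.

Fix the vertex order A < B < D < E < F < G < J < L < M and write every simplex with vertices in increasing order. Then dim K = 2 and the simplices of K are:

  0-simplices (9): A, B, D, E, F, G, J, L, M
  1-simplices (27): AB, AD, AF, AG, AJ, AL, BE, BF, BG, BJ, BM, DE, DG, DJ, DL, DM, EF, EG, EJ, EL, FJ, FL, FM, GL, GM, JM, LM
  2-simplices (18): ABG, ABJ, ADG, ADL, AFJ, AFL, BEF, BEJ, BFM, BGM, DEG, DEJ, DJM, DLM, EFL, EGL, FJM, GLM

so the chain groups are C_0 ≅ Z^9, C_1 ≅ Z^27, C_2 ≅ Z^18.

The boundary map ∂_1: C_1 → C_0 maps an edge to its endpoints' difference, ∂[p,q] = q − p.
The resulting 9×27 matrix has rank 8, and its Smith normal form has invariant factors (1,1,1,1,1,1,1,1).

The boundary map ∂_2: C_2 → C_1 maps a triangle to the signed sum of its edges. For instance
  ∂BEF = EF − BF + BE,
  ∂AFJ = FJ − AJ + AF.
The resulting 27×18 matrix has rank 18, and its Smith normal form has invariant factors (1,1,1,1,1,1,1,1,1,1,1,1,1,1,1,1,1,2).

From H_k ≅ ker(∂_k) / im(∂_{k+1}) we obtain:

  H_0: rank C_0 − rank ∂_1 = 9 − 8 = 1, and the invariant factors of ∂_1 are all 1, so H_0 = Z.
  H_1: rank ker ∂_1 − rank ∂_2 = (27 − 8) − 18 = 1, and ∂_2 has invariant factor 2 > 1, so H_1 = Z ⊕ Z_2.
  H_2: rank ker ∂_2 − rank ∂_3 = (18 − 18) − 0 = 0, and there is no ∂_3, so H_2 = 0.

(K is a triangulation of the Klein bottle.)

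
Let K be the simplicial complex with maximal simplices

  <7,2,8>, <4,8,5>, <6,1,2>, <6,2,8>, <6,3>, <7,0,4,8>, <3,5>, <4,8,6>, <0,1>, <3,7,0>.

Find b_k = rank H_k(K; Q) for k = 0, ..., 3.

b_0 = 1, b_1 = 3, b_2 = 0, b_3 = 0.

Take the total order 0 < 1 < 2 < 3 < 4 < 5 < 6 < 7 < 8 on the vertex set. Then K (dimension 3) consists of the simplices:

  0-simplices (9): [0], [1], [2], [3], [4], [5], [6], [7], [8]
  1-simplices (20): [0,1], [0,3], [0,4], [0,7], [0,8], [1,2], [1,6], [2,6], [2,7], [2,8], [3,5], [3,6], [3,7], [4,5], [4,6], [4,7], [4,8], [5,8], [6,8], [7,8]
  2-simplices (10): [0,3,7], [0,4,7], [0,4,8], [0,7,8], [1,2,6], [2,6,8], [2,7,8], [4,5,8], [4,6,8], [4,7,8]
  3-simplices (1): [0,4,7,8]

giving chain groups C_0 ≅ Z^9, C_1 ≅ Z^20, C_2 ≅ Z^10, C_3 ≅ Z^1.

Boundary ∂_1: C_1 → C_0 sends each edge [p,q] (with p < q) to q − p.
This gives a 9×20 integer matrix of rank 8; reducing to Smith normal form yields diagonal entries (1,1,1,1,1,1,1,1).

The boundary map ∂_2: C_2 → C_1 acts by ∂[p,q,r] = [q,r] − [p,r] + [p,q]. For instance
  ∂[2,7,8] = [7,8] − [2,8] + [2,7],
  ∂[0,4,8] = [4,8] − [0,8] + [0,4].
The 20×10 boundary matrix has rank 9 and Smith normal form diag(1,1,1,1,1,1,1,1,1).

Boundary ∂_3: C_3 → C_2 sends each 3-simplex σ to the alternating sum Σ_i (−1)^i (σ with its i-th vertex removed). For instance
  ∂[0,4,7,8] = [4,7,8] − [0,7,8] + [0,4,8] − [0,4,7].
The 10×1 boundary matrix has rank 1 and Smith normal form diag(1).

Computing H_k = (kernel of ∂_k) / (image of ∂_{k+1}):

  H_0: rank C_0 − rank ∂_1 = 9 − 8 = 1, and the invariant factors of ∂_1 are all 1, so H_0 = Z.
  H_1: rank ker ∂_1 − rank ∂_2 = (20 − 8) − 9 = 3, and the invariant factors of ∂_2 are all 1, so H_1 = Z^3.
  H_2: rank ker ∂_2 − rank ∂_3 = (10 − 9) − 1 = 0, and the invariant factors of ∂_3 are all 1, so H_2 = 0.
  H_3: rank ker ∂_3 − rank ∂_4 = (1 − 1) − 0 = 0, and there is no ∂_4, so H_3 = 0.

Hence the Betti numbers are b_0 = 1, b_1 = 3, b_2 = 0, b_3 = 0.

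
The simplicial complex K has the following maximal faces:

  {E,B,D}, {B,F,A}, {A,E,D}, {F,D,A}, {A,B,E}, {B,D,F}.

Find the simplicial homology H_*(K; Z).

H_0 ≅ Z,  H_1 = 0,  H_2 ≅ Z.

Order the vertices as A < B < D < E < F. Listing each simplex with vertices in this order, K has dimension 2 with simplices:

  0-simplices (5): A, B, D, E, F
  1-simplices (9): AB, AD, AE, AF, BD, BE, BF, DE, DF
  2-simplices (6): ABE, ABF, ADE, ADF, BDE, BDF

so the chain groups are C_0 ≅ Z^5, C_1 ≅ Z^9, C_2 ≅ Z^6.

∂_1: C_1 → C_0 maps an edge to its endpoints' difference, ∂[p,q] = q − p. For instance
  ∂AF = F − A.
The 5×9 boundary matrix has rank 4 and Smith normal form diag(1,1,1,1).

Boundary ∂_2: C_2 → C_1 acts by ∂[p,q,r] = [q,r] − [p,r] + [p,q]. For instance
  ∂BDF = DF − BF + BD,
  ∂ABE = BE − AE + AB.
The 9×6 boundary matrix has rank 5 and Smith normal form diag(1,1,1,1,1).

From H_k ≅ ker(∂_k) / im(∂_{k+1}) we obtain:

  H_0: rank C_0 − rank ∂_1 = 5 − 4 = 1, and the invariant factors of ∂_1 are all 1, so H_0 ≅ Z.
  H_1: rank ker ∂_1 − rank ∂_2 = (9 − 4) − 5 = 0, and the invariant factors of ∂_2 are all 1, so H_1 ≅ 0.
  H_2: rank ker ∂_2 − rank ∂_3 = (6 − 5) − 0 = 1, and there is no ∂_3, so H_2 ≅ Z.

As a check, the Euler characteristic is 5 − 9 + 6 = 2, which agrees with 1 − 0 + 1 = 2.
(K is a triangulation of the 2-sphere S^2.)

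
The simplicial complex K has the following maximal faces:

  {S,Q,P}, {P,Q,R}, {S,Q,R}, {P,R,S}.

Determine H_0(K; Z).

H_0 = Z.

Order the vertices as P < Q < R < S. Listing each simplex with vertices in this order, K has dimension 2 with simplices:

  0-simplices (4): P, Q, R, S
  1-simplices (6): PQ, PR, PS, QR, QS, RS
  2-simplices (4): PQR, PQS, PRS, QRS

so the chain groups are C_0 ≅ Z^4, C_1 ≅ Z^6, C_2 ≅ Z^4.

The boundary map ∂_1: C_1 → C_0 sends each edge [p,q] (with p < q) to q − p. For instance
  ∂QS = S − Q.
The 4×6 boundary matrix has rank 3 and Smith normal form diag(1,1,1).

∂_2: C_2 → C_1 sends each 2-simplex [p,q,r] to [q,r] − [p,r] + [p,q]. For instance
  ∂QRS = RS − QS + QR,
  ∂PQS = QS − PS + PQ.
The 6×4 boundary matrix has rank 3 and Smith normal form diag(1,1,1).

Now H_k = ker ∂_k / im ∂_{k+1}, so:

  H_0: rank C_0 − rank ∂_1 = 4 − 3 = 1, and the invariant factors of ∂_1 are all 1, so H_0 = Z.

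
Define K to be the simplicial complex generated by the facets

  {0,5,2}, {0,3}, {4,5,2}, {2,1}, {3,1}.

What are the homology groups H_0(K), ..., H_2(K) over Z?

K has 6 vertices, 8 edges, 2 triangles.
rank ∂_0 = 0, rank ∂_1 = 5 ⇒ b_0 = 6 − 0 − 5 = 1; all invariant factors of ∂_1 are 1 so no torsion. So H_0 = Z.
rank ∂_1 = 5, rank ∂_2 = 2 ⇒ b_1 = 8 − 5 − 2 = 1; all invariant factors of ∂_2 are 1 so no torsion. So H_1 = Z.
rank ∂_2 = 2, rank ∂_3 = 0 ⇒ b_2 = 2 − 2 − 0 = 0. So H_2 = 0.

H_0 ≅ Z,  H_1 ≅ Z,  H_2 = 0.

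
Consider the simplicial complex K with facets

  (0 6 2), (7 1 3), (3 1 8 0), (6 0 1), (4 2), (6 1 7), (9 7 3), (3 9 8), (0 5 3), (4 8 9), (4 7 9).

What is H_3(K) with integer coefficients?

We work with the vertex ordering 0 < 1 < 2 < 3 < 4 < 5 < 6 < 7 < 8 < 9. The simplices of K, each written with vertices in increasing order, are:

  0-simplices (10): [0], [1], [2], [3], [4], [5], [6], [7], [8], [9]
  1-simplices (22): [0,1], [0,2], [0,3], [0,5], [0,6], [0,8], [1,3], [1,6], [1,7], [1,8], [2,4], [2,6], [3,5], [3,7], [3,8], [3,9], [4,7], [4,8], [4,9], [6,7], [7,9], [8,9]
  2-simplices (13): [0,1,3], [0,1,6], [0,1,8], [0,2,6], [0,3,5], [0,3,8], [1,3,7], [1,3,8], [1,6,7], [3,7,9], [3,8,9], [4,7,9], [4,8,9]
  3-simplices (1): [0,1,3,8]

so the chain groups are C_0 ≅ Z^10, C_1 ≅ Z^22, C_2 ≅ Z^13, C_3 ≅ Z^1.

∂_1: C_1 → C_0 sends each edge [p,q] (with p < q) to q − p.
As a 10×22 matrix over Z this has rank 9, with invariant factors (1,1,1,1,1,1,1,1,1).

∂_2: C_2 → C_1 acts by ∂[p,q,r] = [q,r] − [p,r] + [p,q]. For instance
  ∂[0,1,3] = [1,3] − [0,3] + [0,1],
  ∂[3,7,9] = [7,9] − [3,9] + [3,7].
As a 22×13 matrix over Z this has rank 12, with invariant factors (1,1,1,1,1,1,1,1,1,1,1,1).

∂_3: C_3 → C_2 sends each 3-simplex σ to the alternating sum Σ_i (−1)^i (σ with its i-th vertex removed). For instance
  ∂[0,1,3,8] = [1,3,8] − [0,3,8] + [0,1,8] − [0,1,3].
The 13×1 boundary matrix has rank 1 and Smith normal form diag(1).

Reading off H_k = ker ∂_k / im ∂_{k+1}:

  H_3: rank ker ∂_3 − rank ∂_4 = (1 − 1) − 0 = 0, and there is no ∂_4, so H_3 ≅ 0.

H_3 = 0.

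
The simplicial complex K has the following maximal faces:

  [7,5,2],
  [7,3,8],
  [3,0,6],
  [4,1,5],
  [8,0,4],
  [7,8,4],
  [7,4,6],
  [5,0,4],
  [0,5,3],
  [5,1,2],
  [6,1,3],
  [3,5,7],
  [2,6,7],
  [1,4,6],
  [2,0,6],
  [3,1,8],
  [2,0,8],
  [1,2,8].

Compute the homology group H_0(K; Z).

H_0 ≅ Z.

K has 9 vertices, 27 edges, 18 triangles.
rank ∂_0 = 0, rank ∂_1 = 8 ⇒ b_0 = 9 − 0 − 8 = 1; all invariant factors of ∂_1 are 1 so no torsion. So H_0 = Z.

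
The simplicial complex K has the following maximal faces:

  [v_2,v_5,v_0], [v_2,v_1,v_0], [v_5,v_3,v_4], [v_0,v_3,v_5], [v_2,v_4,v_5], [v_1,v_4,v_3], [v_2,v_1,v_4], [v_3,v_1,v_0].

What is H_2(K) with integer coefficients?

Fix the vertex order v_0 < v_1 < v_2 < v_3 < v_4 < v_5 and write every simplex with vertices in increasing order. Then dim K = 2 and the simplices of K are:

  0-simplices (6): [v_0], [v_1], [v_2], [v_3], [v_4], [v_5]
  1-simplices (12): [v_0,v_1], [v_0,v_2], [v_0,v_3], [v_0,v_5], [v_1,v_2], [v_1,v_3], [v_1,v_4], [v_2,v_4], [v_2,v_5], [v_3,v_4], [v_3,v_5], [v_4,v_5]
  2-simplices (8): [v_0,v_1,v_2], [v_0,v_1,v_3], [v_0,v_2,v_5], [v_0,v_3,v_5], [v_1,v_2,v_4], [v_1,v_3,v_4], [v_2,v_4,v_5], [v_3,v_4,v_5]

giving chain groups C_0 ≅ Z^6, C_1 ≅ Z^12, C_2 ≅ Z^8.

The boundary map ∂_1: C_1 → C_0 sends each edge [p,q] (with p < q) to q − p.
This gives a 6×12 integer matrix of rank 5; reducing to Smith normal form yields diagonal entries (1,1,1,1,1).

The boundary map ∂_2: C_2 → C_1 maps a triangle to the signed sum of its edges. For instance
  ∂[v_0,v_3,v_5] = [v_3,v_5] − [v_0,v_5] + [v_0,v_3],
  ∂[v_1,v_2,v_4] = [v_2,v_4] − [v_1,v_4] + [v_1,v_2].
The 12×8 boundary matrix has rank 7 and Smith normal form diag(1,1,1,1,1,1,1).

Reading off H_k = ker ∂_k / im ∂_{k+1}:

  H_2: rank ker ∂_2 − rank ∂_3 = (8 − 7) − 0 = 1, and there is no ∂_3, so H_2 ≅ Z.

H_2 = Z.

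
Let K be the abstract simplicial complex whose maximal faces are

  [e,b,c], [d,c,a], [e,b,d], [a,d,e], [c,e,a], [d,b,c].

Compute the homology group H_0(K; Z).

H_0 ≅ Z.

Take the total order a < b < c < d < e on the vertex set. Then K (dimension 2) consists of the simplices:

  0-simplices (5): a, b, c, d, e
  1-simplices (9): ac, ad, ae, bc, bd, be, cd, ce, de
  2-simplices (6): acd, ace, ade, bcd, bce, bde

Hence C_0 ≅ Z^5, C_1 ≅ Z^9, C_2 ≅ Z^6.

Boundary ∂_1: C_1 → C_0 is given by ∂[p,q] = [q] − [p].
The 5×9 boundary matrix has rank 4 and Smith normal form diag(1,1,1,1).

Boundary ∂_2: C_2 → C_1 acts by ∂[p,q,r] = [q,r] − [p,r] + [p,q]. For instance
  ∂acd = cd − ad + ac,
  ∂bde = de − be + bd.
The 9×6 boundary matrix has rank 5 and Smith normal form diag(1,1,1,1,1).

Computing H_k = (kernel of ∂_k) / (image of ∂_{k+1}):

  H_0: rank C_0 − rank ∂_1 = 5 − 4 = 1, and the invariant factors of ∂_1 are all 1, so H_0 ≅ Z.

(K is a triangulation of the 2-sphere S^2.)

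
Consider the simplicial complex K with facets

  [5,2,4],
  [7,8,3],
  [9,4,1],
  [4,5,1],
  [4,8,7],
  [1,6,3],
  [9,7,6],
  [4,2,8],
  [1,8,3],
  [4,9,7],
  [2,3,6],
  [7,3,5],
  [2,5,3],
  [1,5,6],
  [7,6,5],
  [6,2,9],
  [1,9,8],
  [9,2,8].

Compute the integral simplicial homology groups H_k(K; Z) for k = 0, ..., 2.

H_0 ≅ Z,  H_1 ≅ Z × Z/2,  H_2 = 0.

Take the total order 1 < 2 < 3 < 4 < 5 < 6 < 7 < 8 < 9 on the vertex set. Then K (dimension 2) consists of the simplices:

  0-simplices (9): [1], [2], [3], [4], [5], [6], [7], [8], [9]
  1-simplices (27): (27 of them)
  2-simplices (18): [1,3,6], [1,3,8], [1,4,5], [1,4,9], [1,5,6], [1,8,9], [2,3,5], [2,3,6], [2,4,5], [2,4,8], [2,6,9], [2,8,9], [3,5,7], [3,7,8], [4,7,8], [4,7,9], [5,6,7], [6,7,9]

so the chain groups are C_0 ≅ Z^9, C_1 ≅ Z^27, C_2 ≅ Z^18.

∂_1: C_1 → C_0 maps an edge to its endpoints' difference, ∂[p,q] = q − p.
The resulting 9×27 matrix has rank 8, and its Smith normal form has invariant factors (1,1,1,1,1,1,1,1).

Boundary ∂_2: C_2 → C_1 sends each 2-simplex [p,q,r] to [q,r] − [p,r] + [p,q]. For instance
  ∂[2,8,9] = [8,9] − [2,9] + [2,8],
  ∂[2,3,6] = [3,6] − [2,6] + [2,3].
This gives a 27×18 integer matrix of rank 18; reducing to Smith normal form yields diagonal entries (1,1,1,1,1,1,1,1,1,1,1,1,1,1,1,1,1,2).

Computing H_k = (kernel of ∂_k) / (image of ∂_{k+1}):

  H_0: rank C_0 − rank ∂_1 = 9 − 8 = 1, and the invariant factors of ∂_1 are all 1, so H_0 ≅ Z.
  H_1: rank ker ∂_1 − rank ∂_2 = (27 − 8) − 18 = 1, and ∂_2 has invariant factor 2 > 1, so H_1 ≅ Z × Z/2.
  H_2: rank ker ∂_2 − rank ∂_3 = (18 − 18) − 0 = 0, and there is no ∂_3, so H_2 ≅ 0.

As a check, the Euler characteristic is 9 − 27 + 18 = 0, which agrees with 1 − 1 + 0 = 0.
(K is a triangulation of the Klein bottle.)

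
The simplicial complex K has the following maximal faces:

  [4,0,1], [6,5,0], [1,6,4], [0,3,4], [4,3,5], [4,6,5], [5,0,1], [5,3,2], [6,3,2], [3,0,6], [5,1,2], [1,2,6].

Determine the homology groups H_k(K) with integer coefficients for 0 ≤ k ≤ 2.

Order the vertices as 0 < 1 < 2 < 3 < 4 < 5 < 6. Listing each simplex with vertices in this order, K has dimension 2 with simplices:

  0-simplices (7): [0], [1], [2], [3], [4], [5], [6]
  1-simplices (18): [0,1], [0,3], [0,4], [0,5], [0,6], [1,2], [1,4], [1,5], [1,6], [2,3], [2,5], [2,6], [3,4], [3,5], [3,6], [4,5], [4,6], [5,6]
  2-simplices (12): [0,1,4], [0,1,5], [0,3,4], [0,3,6], [0,5,6], [1,2,5], [1,2,6], [1,4,6], [2,3,5], [2,3,6], [3,4,5], [4,5,6]

giving chain groups C_0 ≅ Z^7, C_1 ≅ Z^18, C_2 ≅ Z^12.

The boundary map ∂_1: C_1 → C_0 sends each edge [p,q] (with p < q) to q − p. For instance
  ∂[0,4] = [4] − [0].
The 7×18 boundary matrix has rank 6 and Smith normal form diag(1,1,1,1,1,1).

The boundary map ∂_2: C_2 → C_1 maps a triangle to the signed sum of its edges. For instance
  ∂[4,5,6] = [5,6] − [4,6] + [4,5],
  ∂[0,3,6] = [3,6] − [0,6] + [0,3].
The 18×12 boundary matrix has rank 12 and Smith normal form diag(1,1,1,1,1,1,1,1,1,1,1,2).

Computing H_k = (kernel of ∂_k) / (image of ∂_{k+1}):

  H_0: rank C_0 − rank ∂_1 = 7 − 6 = 1, and the invariant factors of ∂_1 are all 1, so H_0 = Z.
  H_1: rank ker ∂_1 − rank ∂_2 = (18 − 6) − 12 = 0, and ∂_2 has invariant factor 2 > 1, so H_1 = Z_2.
  H_2: rank ker ∂_2 − rank ∂_3 = (12 − 12) − 0 = 0, and there is no ∂_3, so H_2 = 0.

(K is a triangulation of the real projective plane RP^2.)

H_0 ≅ Z,  H_1 ≅ Z_2,  H_2 = 0.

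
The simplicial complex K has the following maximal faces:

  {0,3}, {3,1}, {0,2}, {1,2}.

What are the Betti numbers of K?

Fix the vertex order 0 < 1 < 2 < 3 and write every simplex with vertices in increasing order. Then dim K = 1 and the simplices of K are:

  0-simplices (4): [0], [1], [2], [3]
  1-simplices (4): [0,2], [0,3], [1,2], [1,3]

so the chain groups are C_0 ≅ Z^4, C_1 ≅ Z^4.

The boundary map ∂_1: C_1 → C_0 maps an edge to its endpoints' difference, ∂[p,q] = q − p. For instance
  ∂[1,2] = [2] − [1].
This gives a 4×4 integer matrix of rank 3; reducing to Smith normal form yields diagonal entries (1,1,1).

Reading off H_k = ker ∂_k / im ∂_{k+1}:

  H_0: rank C_0 − rank ∂_1 = 4 − 3 = 1, and the invariant factors of ∂_1 are all 1, so H_0 = Z.
  H_1: rank ker ∂_1 − rank ∂_2 = (4 − 3) − 0 = 1, and there is no ∂_2, so H_1 = Z.

As a check, the Euler characteristic is 4 − 4 = 0, which agrees with 1 − 1 = 0.
(K is a triangulation of the circle S^1.)

Hence the Betti numbers are b_0 = 1, b_1 = 1.

b_0 = 1, b_1 = 1.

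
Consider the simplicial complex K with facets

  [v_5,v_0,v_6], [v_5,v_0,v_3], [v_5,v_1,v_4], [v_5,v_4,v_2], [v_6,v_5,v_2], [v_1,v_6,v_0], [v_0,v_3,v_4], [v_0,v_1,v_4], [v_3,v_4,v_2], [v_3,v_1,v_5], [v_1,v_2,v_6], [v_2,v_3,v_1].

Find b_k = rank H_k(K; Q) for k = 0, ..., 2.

b_0 = 1, b_1 = 0, b_2 = 0.

K has 7 vertices, 18 edges, 12 triangles.
rank ∂_0 = 0, rank ∂_1 = 6 ⇒ b_0 = 7 − 0 − 6 = 1; all invariant factors of ∂_1 are 1 so no torsion. So H_0 ≅ Z.
rank ∂_1 = 6, rank ∂_2 = 12 ⇒ b_1 = 18 − 6 − 12 = 0; ∂_2 has invariant factor(s) [2] giving torsion. So H_1 ≅ Z/2Z.
rank ∂_2 = 12, rank ∂_3 = 0 ⇒ b_2 = 12 − 12 − 0 = 0. So H_2 ≅ 0.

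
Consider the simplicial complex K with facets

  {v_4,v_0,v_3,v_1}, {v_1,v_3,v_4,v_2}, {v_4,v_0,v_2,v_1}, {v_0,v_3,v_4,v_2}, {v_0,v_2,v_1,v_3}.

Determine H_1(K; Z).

H_1 = 0.

Fix the vertex order v_0 < v_1 < v_2 < v_3 < v_4 and write every simplex with vertices in increasing order. Then dim K = 3 and the simplices of K are:

  0-simplices (5): [v_0], [v_1], [v_2], [v_3], [v_4]
  1-simplices (10): [v_0,v_1], [v_0,v_2], [v_0,v_3], [v_0,v_4], [v_1,v_2], [v_1,v_3], [v_1,v_4], [v_2,v_3], [v_2,v_4], [v_3,v_4]
  2-simplices (10): [v_0,v_1,v_2], [v_0,v_1,v_3], [v_0,v_1,v_4], [v_0,v_2,v_3], [v_0,v_2,v_4], [v_0,v_3,v_4], [v_1,v_2,v_3], [v_1,v_2,v_4], [v_1,v_3,v_4], [v_2,v_3,v_4]
  3-simplices (5): [v_0,v_1,v_2,v_3], [v_0,v_1,v_2,v_4], [v_0,v_1,v_3,v_4], [v_0,v_2,v_3,v_4], [v_1,v_2,v_3,v_4]

so the chain groups are C_0 ≅ Z^5, C_1 ≅ Z^10, C_2 ≅ Z^10, C_3 ≅ Z^5.

Boundary ∂_1: C_1 → C_0 is given by ∂[p,q] = [q] − [p].
The 5×10 boundary matrix has rank 4 and Smith normal form diag(1,1,1,1).

Boundary ∂_2: C_2 → C_1 sends each 2-simplex [p,q,r] to [q,r] − [p,r] + [p,q]. For instance
  ∂[v_2,v_3,v_4] = [v_3,v_4] − [v_2,v_4] + [v_2,v_3],
  ∂[v_1,v_2,v_4] = [v_2,v_4] − [v_1,v_4] + [v_1,v_2].
As a 10×10 matrix over Z this has rank 6, with invariant factors (1,1,1,1,1,1).

The boundary map ∂_3: C_3 → C_2 sends each 3-simplex σ to the alternating sum Σ_i (−1)^i (σ with its i-th vertex removed). For instance
  ∂[v_0,v_1,v_2,v_3] = [v_1,v_2,v_3] − [v_0,v_2,v_3] + [v_0,v_1,v_3] − [v_0,v_1,v_2],
  ∂[v_0,v_2,v_3,v_4] = [v_2,v_3,v_4] − [v_0,v_3,v_4] + [v_0,v_2,v_4] − [v_0,v_2,v_3].
This gives a 10×5 integer matrix of rank 4; reducing to Smith normal form yields diagonal entries (1,1,1,1).

From H_k ≅ ker(∂_k) / im(∂_{k+1}) we obtain:

  H_1: rank ker ∂_1 − rank ∂_2 = (10 − 4) − 6 = 0, and the invariant factors of ∂_2 are all 1, so H_1 = 0.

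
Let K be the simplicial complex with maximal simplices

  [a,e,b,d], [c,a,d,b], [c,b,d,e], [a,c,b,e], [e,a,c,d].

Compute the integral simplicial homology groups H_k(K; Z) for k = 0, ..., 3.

Order the vertices as a < b < c < d < e. Listing each simplex with vertices in this order, K has dimension 3 with simplices:

  0-simplices (5): a, b, c, d, e
  1-simplices (10): ab, ac, ad, ae, bc, bd, be, cd, ce, de
  2-simplices (10): abc, abd, abe, acd, ace, ade, bcd, bce, bde, cde
  3-simplices (5): abcd, abce, abde, acde, bcde

giving chain groups C_0 ≅ Z^5, C_1 ≅ Z^10, C_2 ≅ Z^10, C_3 ≅ Z^5.

Boundary ∂_1: C_1 → C_0 sends each edge [p,q] (with p < q) to q − p. For instance
  ∂de = e − d.
As a 5×10 matrix over Z this has rank 4, with invariant factors (1,1,1,1).

Boundary ∂_2: C_2 → C_1 acts by ∂[p,q,r] = [q,r] − [p,r] + [p,q]. For instance
  ∂abc = bc − ac + ab,
  ∂bcd = cd − bd + bc.
The 10×10 boundary matrix has rank 6 and Smith normal form diag(1,1,1,1,1,1).

Boundary ∂_3: C_3 → C_2 sends each 3-simplex σ to the alternating sum Σ_i (−1)^i (σ with its i-th vertex removed). For instance
  ∂bcde = cde − bde + bce − bcd,
  ∂abce = bce − ace + abe − abc.
As a 10×5 matrix over Z this has rank 4, with invariant factors (1,1,1,1).

Reading off H_k = ker ∂_k / im ∂_{k+1}:

  H_0: rank C_0 − rank ∂_1 = 5 − 4 = 1, and the invariant factors of ∂_1 are all 1, so H_0 ≅ Z.
  H_1: rank ker ∂_1 − rank ∂_2 = (10 − 4) − 6 = 0, and the invariant factors of ∂_2 are all 1, so H_1 ≅ 0.
  H_2: rank ker ∂_2 − rank ∂_3 = (10 − 6) − 4 = 0, and the invariant factors of ∂_3 are all 1, so H_2 ≅ 0.
  H_3: rank ker ∂_3 − rank ∂_4 = (5 − 4) − 0 = 1, and there is no ∂_4, so H_3 ≅ Z.

H_0 = Z,  H_1 = 0,  H_2 = 0,  H_3 = Z.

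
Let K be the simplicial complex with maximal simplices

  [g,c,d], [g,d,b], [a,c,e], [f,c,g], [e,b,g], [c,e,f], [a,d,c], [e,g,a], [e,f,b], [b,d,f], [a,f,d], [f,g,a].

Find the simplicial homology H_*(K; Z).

H_0 = Z,  H_1 = Z/2,  H_2 = 0.

We work with the vertex ordering a < b < c < d < e < f < g. The simplices of K, each written with vertices in increasing order, are:

  0-simplices (7): a, b, c, d, e, f, g
  1-simplices (18): ac, ad, ae, af, ag, bd, be, bf, bg, cd, ce, cf, cg, df, dg, ef, eg, fg
  2-simplices (12): acd, ace, adf, aeg, afg, bdf, bdg, bef, beg, cdg, cef, cfg

so the chain groups are C_0 ≅ Z^7, C_1 ≅ Z^18, C_2 ≅ Z^12.

The boundary map ∂_1: C_1 → C_0 is given by ∂[p,q] = [q] − [p]. For instance
  ∂ag = g − a.
The 7×18 boundary matrix has rank 6 and Smith normal form diag(1,1,1,1,1,1).

Boundary ∂_2: C_2 → C_1 maps a triangle to the signed sum of its edges. For instance
  ∂bdg = dg − bg + bd,
  ∂cfg = fg − cg + cf.
The resulting 18×12 matrix has rank 12, and its Smith normal form has invariant factors (1,1,1,1,1,1,1,1,1,1,1,2).

Computing H_k = (kernel of ∂_k) / (image of ∂_{k+1}):

  H_0: rank C_0 − rank ∂_1 = 7 − 6 = 1, and the invariant factors of ∂_1 are all 1, so H_0 = Z.
  H_1: rank ker ∂_1 − rank ∂_2 = (18 − 6) − 12 = 0, and ∂_2 has invariant factor 2 > 1, so H_1 = Z/2.
  H_2: rank ker ∂_2 − rank ∂_3 = (12 − 12) − 0 = 0, and there is no ∂_3, so H_2 = 0.

(K is a triangulation of the real projective plane RP^2.)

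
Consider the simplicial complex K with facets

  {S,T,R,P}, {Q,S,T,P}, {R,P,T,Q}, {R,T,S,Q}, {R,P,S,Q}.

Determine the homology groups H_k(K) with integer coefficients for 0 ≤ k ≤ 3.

H_0 = Z,  H_1 = 0,  H_2 = 0,  H_3 = Z.

We work with the vertex ordering P < Q < R < S < T. The simplices of K, each written with vertices in increasing order, are:

  0-simplices (5): P, Q, R, S, T
  1-simplices (10): PQ, PR, PS, PT, QR, QS, QT, RS, RT, ST
  2-simplices (10): PQR, PQS, PQT, PRS, PRT, PST, QRS, QRT, QST, RST
  3-simplices (5): PQRS, PQRT, PQST, PRST, QRST

Hence C_0 ≅ Z^5, C_1 ≅ Z^10, C_2 ≅ Z^10, C_3 ≅ Z^5.

∂_1: C_1 → C_0 sends each edge [p,q] (with p < q) to q − p. For instance
  ∂PT = T − P.
The 5×10 boundary matrix has rank 4 and Smith normal form diag(1,1,1,1).

∂_2: C_2 → C_1 sends each 2-simplex [p,q,r] to [q,r] − [p,r] + [p,q]. For instance
  ∂PST = ST − PT + PS,
  ∂QRT = RT − QT + QR.
As a 10×10 matrix over Z this has rank 6, with invariant factors (1,1,1,1,1,1).

Boundary ∂_3: C_3 → C_2 sends each 3-simplex σ to the alternating sum Σ_i (−1)^i (σ with its i-th vertex removed). For instance
  ∂PRST = RST − PST + PRT − PRS,
  ∂PQRS = QRS − PRS + PQS − PQR.
This gives a 10×5 integer matrix of rank 4; reducing to Smith normal form yields diagonal entries (1,1,1,1).

From H_k ≅ ker(∂_k) / im(∂_{k+1}) we obtain:

  H_0: rank C_0 − rank ∂_1 = 5 − 4 = 1, and the invariant factors of ∂_1 are all 1, so H_0 ≅ Z.
  H_1: rank ker ∂_1 − rank ∂_2 = (10 − 4) − 6 = 0, and the invariant factors of ∂_2 are all 1, so H_1 ≅ 0.
  H_2: rank ker ∂_2 − rank ∂_3 = (10 − 6) − 4 = 0, and the invariant factors of ∂_3 are all 1, so H_2 ≅ 0.
  H_3: rank ker ∂_3 − rank ∂_4 = (5 − 4) − 0 = 1, and there is no ∂_4, so H_3 ≅ Z.

As a check, the Euler characteristic is 5 − 10 + 10 − 5 = 0, which agrees with 1 − 0 + 0 − 1 = 0.
(K is a triangulation of the 3-sphere S^3.)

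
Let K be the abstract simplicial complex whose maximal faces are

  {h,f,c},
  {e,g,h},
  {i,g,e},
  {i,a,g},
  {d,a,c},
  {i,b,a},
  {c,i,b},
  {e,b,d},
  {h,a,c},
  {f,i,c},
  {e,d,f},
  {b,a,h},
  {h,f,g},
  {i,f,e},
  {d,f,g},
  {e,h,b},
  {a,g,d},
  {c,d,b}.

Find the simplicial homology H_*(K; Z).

H_0 = Z,  H_1 = Z ⊕ Z_2,  H_2 = 0.

We work with the vertex ordering a < b < c < d < e < f < g < h < i. The simplices of K, each written with vertices in increasing order, are:

  0-simplices (9): a, b, c, d, e, f, g, h, i
  1-simplices (27): ab, ac, ad, ag, ah, ai, bc, bd, be, bh, bi, cd, cf, ch, ci, de, df, dg, ef, eg, eh, ei, fg, fh, fi, gh, gi
  2-simplices (18): abh, abi, acd, ach, adg, agi, bcd, bci, bde, beh, cfh, cfi, def, dfg, efi, egh, egi, fgh

giving chain groups C_0 ≅ Z^9, C_1 ≅ Z^27, C_2 ≅ Z^18.

Boundary ∂_1: C_1 → C_0 sends each edge [p,q] (with p < q) to q − p. For instance
  ∂ch = h − c.
The 9×27 boundary matrix has rank 8 and Smith normal form diag(1,1,1,1,1,1,1,1).

Boundary ∂_2: C_2 → C_1 acts by ∂[p,q,r] = [q,r] − [p,r] + [p,q]. For instance
  ∂abh = bh − ah + ab,
  ∂agi = gi − ai + ag.
As a 27×18 matrix over Z this has rank 18, with invariant factors (1,1,1,1,1,1,1,1,1,1,1,1,1,1,1,1,1,2).

Reading off H_k = ker ∂_k / im ∂_{k+1}:

  H_0: rank C_0 − rank ∂_1 = 9 − 8 = 1, and the invariant factors of ∂_1 are all 1, so H_0 ≅ Z.
  H_1: rank ker ∂_1 − rank ∂_2 = (27 − 8) − 18 = 1, and ∂_2 has invariant factor 2 > 1, so H_1 ≅ Z ⊕ Z_2.
  H_2: rank ker ∂_2 − rank ∂_3 = (18 − 18) − 0 = 0, and there is no ∂_3, so H_2 ≅ 0.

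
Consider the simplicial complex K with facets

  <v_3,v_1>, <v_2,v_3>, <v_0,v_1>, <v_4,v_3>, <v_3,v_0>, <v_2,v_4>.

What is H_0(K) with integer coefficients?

K has 5 vertices, 6 edges.
rank ∂_0 = 0, rank ∂_1 = 4 ⇒ b_0 = 5 − 0 − 4 = 1; all invariant factors of ∂_1 are 1 so no torsion. So H_0 ≅ Z.

H_0 = Z.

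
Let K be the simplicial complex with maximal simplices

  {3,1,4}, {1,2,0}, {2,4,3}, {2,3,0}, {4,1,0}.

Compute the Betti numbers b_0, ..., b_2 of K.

Order the vertices as 0 < 1 < 2 < 3 < 4. Listing each simplex with vertices in this order, K has dimension 2 with simplices:

  0-simplices (5): [0], [1], [2], [3], [4]
  1-simplices (10): [0,1], [0,2], [0,3], [0,4], [1,2], [1,3], [1,4], [2,3], [2,4], [3,4]
  2-simplices (5): [0,1,2], [0,1,4], [0,2,3], [1,3,4], [2,3,4]

giving chain groups C_0 ≅ Z^5, C_1 ≅ Z^10, C_2 ≅ Z^5.

∂_1: C_1 → C_0 maps an edge to its endpoints' difference, ∂[p,q] = q − p.
The resulting 5×10 matrix has rank 4, and its Smith normal form has invariant factors (1,1,1,1).

∂_2: C_2 → C_1 acts by ∂[p,q,r] = [q,r] − [p,r] + [p,q]. For instance
  ∂[0,2,3] = [2,3] − [0,3] + [0,2],
  ∂[1,3,4] = [3,4] − [1,4] + [1,3].
As a 10×5 matrix over Z this has rank 5, with invariant factors (1,1,1,1,1).

Reading off H_k = ker ∂_k / im ∂_{k+1}:

  H_0: rank C_0 − rank ∂_1 = 5 − 4 = 1, and the invariant factors of ∂_1 are all 1, so H_0 = Z.
  H_1: rank ker ∂_1 − rank ∂_2 = (10 − 4) − 5 = 1, and the invariant factors of ∂_2 are all 1, so H_1 = Z.
  H_2: rank ker ∂_2 − rank ∂_3 = (5 − 5) − 0 = 0, and there is no ∂_3, so H_2 = 0.

Hence the Betti numbers are b_0 = 1, b_1 = 1, b_2 = 0.

b_0 = 1, b_1 = 1, b_2 = 0.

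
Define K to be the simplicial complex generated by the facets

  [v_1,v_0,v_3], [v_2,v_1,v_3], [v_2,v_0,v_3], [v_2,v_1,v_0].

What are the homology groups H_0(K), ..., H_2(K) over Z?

H_0 ≅ Z,  H_1 = 0,  H_2 ≅ Z.

Fix the vertex order v_0 < v_1 < v_2 < v_3 and write every simplex with vertices in increasing order. Then dim K = 2 and the simplices of K are:

  0-simplices (4): [v_0], [v_1], [v_2], [v_3]
  1-simplices (6): [v_0,v_1], [v_0,v_2], [v_0,v_3], [v_1,v_2], [v_1,v_3], [v_2,v_3]
  2-simplices (4): [v_0,v_1,v_2], [v_0,v_1,v_3], [v_0,v_2,v_3], [v_1,v_2,v_3]

Hence C_0 ≅ Z^4, C_1 ≅ Z^6, C_2 ≅ Z^4.

Boundary ∂_1: C_1 → C_0 is given by ∂[p,q] = [q] − [p].
The 4×6 boundary matrix has rank 3 and Smith normal form diag(1,1,1).

∂_2: C_2 → C_1 sends each 2-simplex [p,q,r] to [q,r] − [p,r] + [p,q]. For instance
  ∂[v_0,v_1,v_2] = [v_1,v_2] − [v_0,v_2] + [v_0,v_1],
  ∂[v_1,v_2,v_3] = [v_2,v_3] − [v_1,v_3] + [v_1,v_2].
The resulting 6×4 matrix has rank 3, and its Smith normal form has invariant factors (1,1,1).

Now H_k = ker ∂_k / im ∂_{k+1}, so:

  H_0: rank C_0 − rank ∂_1 = 4 − 3 = 1, and the invariant factors of ∂_1 are all 1, so H_0 = Z.
  H_1: rank ker ∂_1 − rank ∂_2 = (6 − 3) − 3 = 0, and the invariant factors of ∂_2 are all 1, so H_1 = 0.
  H_2: rank ker ∂_2 − rank ∂_3 = (4 − 3) − 0 = 1, and there is no ∂_3, so H_2 = Z.

(K is a triangulation of the 2-sphere S^2.)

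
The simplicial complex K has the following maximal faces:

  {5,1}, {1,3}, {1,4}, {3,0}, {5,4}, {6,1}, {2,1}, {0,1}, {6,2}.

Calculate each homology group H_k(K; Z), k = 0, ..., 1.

H_0 ≅ Z,  H_1 ≅ Z^3.

Fix the vertex order 0 < 1 < 2 < 3 < 4 < 5 < 6 and write every simplex with vertices in increasing order. Then dim K = 1 and the simplices of K are:

  0-simplices (7): [0], [1], [2], [3], [4], [5], [6]
  1-simplices (9): [0,1], [0,3], [1,2], [1,3], [1,4], [1,5], [1,6], [2,6], [4,5]

so the chain groups are C_0 ≅ Z^7, C_1 ≅ Z^9.

The boundary map ∂_1: C_1 → C_0 sends each edge [p,q] (with p < q) to q − p.
As a 7×9 matrix over Z this has rank 6, with invariant factors (1,1,1,1,1,1).

Reading off H_k = ker ∂_k / im ∂_{k+1}:

  H_0: rank C_0 − rank ∂_1 = 7 − 6 = 1, and the invariant factors of ∂_1 are all 1, so H_0 = Z.
  H_1: rank ker ∂_1 − rank ∂_2 = (9 − 6) − 0 = 3, and there is no ∂_2, so H_1 = Z^3.

As a check, the Euler characteristic is 7 − 9 = -2, which agrees with 1 − 3 = -2.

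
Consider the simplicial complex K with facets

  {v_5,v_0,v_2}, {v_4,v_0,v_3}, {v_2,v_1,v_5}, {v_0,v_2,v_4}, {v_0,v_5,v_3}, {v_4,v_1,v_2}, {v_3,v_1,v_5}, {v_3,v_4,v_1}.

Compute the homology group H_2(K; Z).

H_2 ≅ Z.

We work with the vertex ordering v_0 < v_1 < v_2 < v_3 < v_4 < v_5. The simplices of K, each written with vertices in increasing order, are:

  0-simplices (6): [v_0], [v_1], [v_2], [v_3], [v_4], [v_5]
  1-simplices (12): [v_0,v_2], [v_0,v_3], [v_0,v_4], [v_0,v_5], [v_1,v_2], [v_1,v_3], [v_1,v_4], [v_1,v_5], [v_2,v_4], [v_2,v_5], [v_3,v_4], [v_3,v_5]
  2-simplices (8): [v_0,v_2,v_4], [v_0,v_2,v_5], [v_0,v_3,v_4], [v_0,v_3,v_5], [v_1,v_2,v_4], [v_1,v_2,v_5], [v_1,v_3,v_4], [v_1,v_3,v_5]

giving chain groups C_0 ≅ Z^6, C_1 ≅ Z^12, C_2 ≅ Z^8.

Boundary ∂_1: C_1 → C_0 sends each edge [p,q] (with p < q) to q − p.
As a 6×12 matrix over Z this has rank 5, with invariant factors (1,1,1,1,1).

The boundary map ∂_2: C_2 → C_1 acts by ∂[p,q,r] = [q,r] − [p,r] + [p,q]. For instance
  ∂[v_0,v_3,v_5] = [v_3,v_5] − [v_0,v_5] + [v_0,v_3],
  ∂[v_0,v_3,v_4] = [v_3,v_4] − [v_0,v_4] + [v_0,v_3].
The 12×8 boundary matrix has rank 7 and Smith normal form diag(1,1,1,1,1,1,1).

From H_k ≅ ker(∂_k) / im(∂_{k+1}) we obtain:

  H_2: rank ker ∂_2 − rank ∂_3 = (8 − 7) − 0 = 1, and there is no ∂_3, so H_2 = Z.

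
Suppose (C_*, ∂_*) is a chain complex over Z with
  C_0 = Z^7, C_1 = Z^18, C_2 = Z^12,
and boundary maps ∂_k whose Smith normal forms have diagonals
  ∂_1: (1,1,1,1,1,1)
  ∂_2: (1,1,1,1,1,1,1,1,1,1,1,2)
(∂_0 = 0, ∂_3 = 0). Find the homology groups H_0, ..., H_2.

H_0: b_0 = 7 − 0 − 6 = 1; torsion from ∂_1 factors > 1: none. So H_0 = Z.
H_1: b_1 = 18 − 6 − 12 = 0; torsion from ∂_2 factors > 1: [2]. So H_1 = Z/2.
H_2: b_2 = 12 − 12 − 0 = 0; torsion from ∂_3 factors > 1: none. So H_2 = 0.

H_0 = Z,  H_1 = Z/2,  H_2 = 0.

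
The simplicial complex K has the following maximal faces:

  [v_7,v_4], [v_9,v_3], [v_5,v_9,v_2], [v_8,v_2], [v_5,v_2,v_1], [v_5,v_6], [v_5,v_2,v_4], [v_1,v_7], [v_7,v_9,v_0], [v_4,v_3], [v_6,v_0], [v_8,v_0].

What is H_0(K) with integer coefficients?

H_0 ≅ Z.

Order the vertices as v_0 < v_1 < v_2 < v_3 < v_4 < v_5 < v_6 < v_7 < v_8 < v_9. Listing each simplex with vertices in this order, K has dimension 2 with simplices:

  0-simplices (10): [v_0], [v_1], [v_2], [v_3], [v_4], [v_5], [v_6], [v_7], [v_8], [v_9]
  1-simplices (18): (18 of them)
  2-simplices (4): [v_0,v_7,v_9], [v_1,v_2,v_5], [v_2,v_4,v_5], [v_2,v_5,v_9]

so the chain groups are C_0 ≅ Z^10, C_1 ≅ Z^18, C_2 ≅ Z^4.

Boundary ∂_1: C_1 → C_0 maps an edge to its endpoints' difference, ∂[p,q] = q − p.
The 10×18 boundary matrix has rank 9 and Smith normal form diag(1,1,1,1,1,1,1,1,1).

∂_2: C_2 → C_1 sends each 2-simplex [p,q,r] to [q,r] − [p,r] + [p,q]. For instance
  ∂[v_1,v_2,v_5] = [v_2,v_5] − [v_1,v_5] + [v_1,v_2],
  ∂[v_2,v_4,v_5] = [v_4,v_5] − [v_2,v_5] + [v_2,v_4].
The resulting 18×4 matrix has rank 4, and its Smith normal form has invariant factors (1,1,1,1).

From H_k ≅ ker(∂_k) / im(∂_{k+1}) we obtain:

  H_0: rank C_0 − rank ∂_1 = 10 − 9 = 1, and the invariant factors of ∂_1 are all 1, so H_0 ≅ Z.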